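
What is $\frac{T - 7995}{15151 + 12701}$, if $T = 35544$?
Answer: $\frac{9183}{9284} \approx 0.98912$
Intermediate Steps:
$\frac{T - 7995}{15151 + 12701} = \frac{35544 - 7995}{15151 + 12701} = \frac{27549}{27852} = 27549 \cdot \frac{1}{27852} = \frac{9183}{9284}$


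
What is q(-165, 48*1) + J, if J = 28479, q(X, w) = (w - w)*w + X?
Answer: 28314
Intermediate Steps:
q(X, w) = X (q(X, w) = 0*w + X = 0 + X = X)
q(-165, 48*1) + J = -165 + 28479 = 28314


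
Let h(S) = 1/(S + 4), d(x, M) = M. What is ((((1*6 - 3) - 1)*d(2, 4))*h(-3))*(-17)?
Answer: -136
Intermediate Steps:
h(S) = 1/(4 + S)
((((1*6 - 3) - 1)*d(2, 4))*h(-3))*(-17) = ((((1*6 - 3) - 1)*4)/(4 - 3))*(-17) = ((((6 - 3) - 1)*4)/1)*(-17) = (((3 - 1)*4)*1)*(-17) = ((2*4)*1)*(-17) = (8*1)*(-17) = 8*(-17) = -136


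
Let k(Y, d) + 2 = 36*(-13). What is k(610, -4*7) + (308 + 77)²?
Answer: 147755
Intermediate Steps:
k(Y, d) = -470 (k(Y, d) = -2 + 36*(-13) = -2 - 468 = -470)
k(610, -4*7) + (308 + 77)² = -470 + (308 + 77)² = -470 + 385² = -470 + 148225 = 147755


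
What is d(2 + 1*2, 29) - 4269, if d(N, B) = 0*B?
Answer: -4269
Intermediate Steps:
d(N, B) = 0
d(2 + 1*2, 29) - 4269 = 0 - 4269 = -4269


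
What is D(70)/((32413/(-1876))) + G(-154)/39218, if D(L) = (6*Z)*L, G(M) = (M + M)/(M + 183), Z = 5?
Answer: -2240301867202/18432008993 ≈ -121.54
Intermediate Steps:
G(M) = 2*M/(183 + M) (G(M) = (2*M)/(183 + M) = 2*M/(183 + M))
D(L) = 30*L (D(L) = (6*5)*L = 30*L)
D(70)/((32413/(-1876))) + G(-154)/39218 = (30*70)/((32413/(-1876))) + (2*(-154)/(183 - 154))/39218 = 2100/((32413*(-1/1876))) + (2*(-154)/29)*(1/39218) = 2100/(-32413/1876) + (2*(-154)*(1/29))*(1/39218) = 2100*(-1876/32413) - 308/29*1/39218 = -3939600/32413 - 154/568661 = -2240301867202/18432008993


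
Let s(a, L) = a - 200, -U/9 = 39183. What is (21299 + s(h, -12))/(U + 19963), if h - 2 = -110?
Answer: -20991/332684 ≈ -0.063096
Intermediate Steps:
U = -352647 (U = -9*39183 = -352647)
h = -108 (h = 2 - 110 = -108)
s(a, L) = -200 + a
(21299 + s(h, -12))/(U + 19963) = (21299 + (-200 - 108))/(-352647 + 19963) = (21299 - 308)/(-332684) = 20991*(-1/332684) = -20991/332684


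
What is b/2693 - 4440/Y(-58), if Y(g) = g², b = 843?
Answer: -2280267/2264813 ≈ -1.0068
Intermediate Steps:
b/2693 - 4440/Y(-58) = 843/2693 - 4440/((-58)²) = 843*(1/2693) - 4440/3364 = 843/2693 - 4440*1/3364 = 843/2693 - 1110/841 = -2280267/2264813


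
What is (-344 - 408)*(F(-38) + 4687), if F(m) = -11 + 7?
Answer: -3521616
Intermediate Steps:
F(m) = -4
(-344 - 408)*(F(-38) + 4687) = (-344 - 408)*(-4 + 4687) = -752*4683 = -3521616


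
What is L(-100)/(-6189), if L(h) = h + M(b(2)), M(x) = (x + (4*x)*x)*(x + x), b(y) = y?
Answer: 28/6189 ≈ 0.0045242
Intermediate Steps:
M(x) = 2*x*(x + 4*x**2) (M(x) = (x + 4*x**2)*(2*x) = 2*x*(x + 4*x**2))
L(h) = 72 + h (L(h) = h + 2**2*(2 + 8*2) = h + 4*(2 + 16) = h + 4*18 = h + 72 = 72 + h)
L(-100)/(-6189) = (72 - 100)/(-6189) = -28*(-1/6189) = 28/6189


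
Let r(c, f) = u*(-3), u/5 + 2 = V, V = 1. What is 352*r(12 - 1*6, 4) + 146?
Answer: 5426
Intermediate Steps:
u = -5 (u = -10 + 5*1 = -10 + 5 = -5)
r(c, f) = 15 (r(c, f) = -5*(-3) = 15)
352*r(12 - 1*6, 4) + 146 = 352*15 + 146 = 5280 + 146 = 5426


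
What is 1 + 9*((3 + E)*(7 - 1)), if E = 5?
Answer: 433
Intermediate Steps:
1 + 9*((3 + E)*(7 - 1)) = 1 + 9*((3 + 5)*(7 - 1)) = 1 + 9*(8*6) = 1 + 9*48 = 1 + 432 = 433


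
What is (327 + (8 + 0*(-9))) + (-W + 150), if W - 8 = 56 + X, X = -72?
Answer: 493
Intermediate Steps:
W = -8 (W = 8 + (56 - 72) = 8 - 16 = -8)
(327 + (8 + 0*(-9))) + (-W + 150) = (327 + (8 + 0*(-9))) + (-1*(-8) + 150) = (327 + (8 + 0)) + (8 + 150) = (327 + 8) + 158 = 335 + 158 = 493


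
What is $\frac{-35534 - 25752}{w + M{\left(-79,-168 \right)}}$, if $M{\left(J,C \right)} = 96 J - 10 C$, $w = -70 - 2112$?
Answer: $\frac{30643}{4043} \approx 7.5793$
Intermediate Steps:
$w = -2182$ ($w = -70 - 2112 = -2182$)
$M{\left(J,C \right)} = - 10 C + 96 J$
$\frac{-35534 - 25752}{w + M{\left(-79,-168 \right)}} = \frac{-35534 - 25752}{-2182 + \left(\left(-10\right) \left(-168\right) + 96 \left(-79\right)\right)} = - \frac{61286}{-2182 + \left(1680 - 7584\right)} = - \frac{61286}{-2182 - 5904} = - \frac{61286}{-8086} = \left(-61286\right) \left(- \frac{1}{8086}\right) = \frac{30643}{4043}$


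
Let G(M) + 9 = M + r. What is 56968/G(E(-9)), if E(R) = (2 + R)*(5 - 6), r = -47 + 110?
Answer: 56968/61 ≈ 933.90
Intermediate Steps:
r = 63
E(R) = -2 - R (E(R) = (2 + R)*(-1) = -2 - R)
G(M) = 54 + M (G(M) = -9 + (M + 63) = -9 + (63 + M) = 54 + M)
56968/G(E(-9)) = 56968/(54 + (-2 - 1*(-9))) = 56968/(54 + (-2 + 9)) = 56968/(54 + 7) = 56968/61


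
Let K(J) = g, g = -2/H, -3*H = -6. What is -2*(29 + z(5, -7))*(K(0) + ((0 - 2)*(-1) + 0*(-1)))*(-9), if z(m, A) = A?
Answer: 396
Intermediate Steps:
H = 2 (H = -⅓*(-6) = 2)
g = -1 (g = -2/2 = -2*½ = -1)
K(J) = -1
-2*(29 + z(5, -7))*(K(0) + ((0 - 2)*(-1) + 0*(-1)))*(-9) = -2*(29 - 7)*(-1 + ((0 - 2)*(-1) + 0*(-1)))*(-9) = -44*(-1 + (-2*(-1) + 0))*(-9) = -44*(-1 + (2 + 0))*(-9) = -44*(-1 + 2)*(-9) = -44*(-9) = 396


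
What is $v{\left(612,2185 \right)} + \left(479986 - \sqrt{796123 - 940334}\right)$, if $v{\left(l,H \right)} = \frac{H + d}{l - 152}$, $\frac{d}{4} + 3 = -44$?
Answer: $\frac{220795557}{460} - 17 i \sqrt{499} \approx 4.7999 \cdot 10^{5} - 379.75 i$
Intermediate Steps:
$d = -188$ ($d = -12 + 4 \left(-44\right) = -12 - 176 = -188$)
$v{\left(l,H \right)} = \frac{-188 + H}{-152 + l}$ ($v{\left(l,H \right)} = \frac{H - 188}{l - 152} = \frac{-188 + H}{-152 + l}$)
$v{\left(612,2185 \right)} + \left(479986 - \sqrt{796123 - 940334}\right) = \frac{-188 + 2185}{-152 + 612} + \left(479986 - \sqrt{796123 - 940334}\right) = \frac{1}{460} \cdot 1997 + \left(479986 - \sqrt{-144211}\right) = \frac{1}{460} \cdot 1997 + \left(479986 - 17 i \sqrt{499}\right) = \frac{1997}{460} + \left(479986 - 17 i \sqrt{499}\right) = \frac{220795557}{460} - 17 i \sqrt{499}$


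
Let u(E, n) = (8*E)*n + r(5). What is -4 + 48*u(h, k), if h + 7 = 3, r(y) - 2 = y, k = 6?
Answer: -8884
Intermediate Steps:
r(y) = 2 + y
h = -4 (h = -7 + 3 = -4)
u(E, n) = 7 + 8*E*n (u(E, n) = (8*E)*n + (2 + 5) = 8*E*n + 7 = 7 + 8*E*n)
-4 + 48*u(h, k) = -4 + 48*(7 + 8*(-4)*6) = -4 + 48*(7 - 192) = -4 + 48*(-185) = -4 - 8880 = -8884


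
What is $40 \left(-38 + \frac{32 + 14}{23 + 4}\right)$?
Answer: $- \frac{39200}{27} \approx -1451.9$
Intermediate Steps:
$40 \left(-38 + \frac{32 + 14}{23 + 4}\right) = 40 \left(-38 + \frac{46}{27}\right) = 40 \left(- \frac{980}{27}\right) = - \frac{39200}{27}$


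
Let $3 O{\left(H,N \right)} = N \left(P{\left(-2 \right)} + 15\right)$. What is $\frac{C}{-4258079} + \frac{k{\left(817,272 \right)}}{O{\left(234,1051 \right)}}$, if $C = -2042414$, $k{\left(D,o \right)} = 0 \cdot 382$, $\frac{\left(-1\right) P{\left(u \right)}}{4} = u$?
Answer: $\frac{2042414}{4258079} \approx 0.47966$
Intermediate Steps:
$P{\left(u \right)} = - 4 u$
$k{\left(D,o \right)} = 0$
$O{\left(H,N \right)} = \frac{23 N}{3}$ ($O{\left(H,N \right)} = \frac{N \left(\left(-4\right) \left(-2\right) + 15\right)}{3} = \frac{N \left(8 + 15\right)}{3} = \frac{N 23}{3} = \frac{23 N}{3}$)
$\frac{C}{-4258079} + \frac{k{\left(817,272 \right)}}{O{\left(234,1051 \right)}} = - \frac{2042414}{-4258079} + \frac{0}{\frac{23}{3} \cdot 1051} = \left(-2042414\right) \left(- \frac{1}{4258079}\right) + \frac{0}{\frac{24173}{3}} = \frac{2042414}{4258079} + 0 \cdot \frac{3}{24173} = \frac{2042414}{4258079} + 0 = \frac{2042414}{4258079}$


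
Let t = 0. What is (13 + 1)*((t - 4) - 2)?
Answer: -84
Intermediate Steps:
(13 + 1)*((t - 4) - 2) = (13 + 1)*((0 - 4) - 2) = 14*(-4 - 2) = 14*(-6) = -84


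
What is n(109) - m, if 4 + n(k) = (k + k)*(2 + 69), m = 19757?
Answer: -4283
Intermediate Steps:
n(k) = -4 + 142*k (n(k) = -4 + (k + k)*(2 + 69) = -4 + (2*k)*71 = -4 + 142*k)
n(109) - m = (-4 + 142*109) - 1*19757 = (-4 + 15478) - 19757 = 15474 - 19757 = -4283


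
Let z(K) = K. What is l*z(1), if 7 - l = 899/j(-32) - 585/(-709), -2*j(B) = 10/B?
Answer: -20374622/3545 ≈ -5747.4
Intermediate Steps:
j(B) = -5/B
l = -20374622/3545 (l = 7 - (899/((-5/(-32))) - 585/(-709)) = 7 - (899/((-5*(-1/32))) - 585*(-1/709)) = 7 - (899/(5/32) + 585/709) = 7 - (899*(32/5) + 585/709) = 7 - (28768/5 + 585/709) = 7 - 1*20399437/3545 = 7 - 20399437/3545 = -20374622/3545 ≈ -5747.4)
l*z(1) = -20374622/3545*1 = -20374622/3545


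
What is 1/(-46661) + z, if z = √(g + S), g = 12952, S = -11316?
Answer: -1/46661 + 2*√409 ≈ 40.447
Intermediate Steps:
z = 2*√409 (z = √(12952 - 11316) = √1636 = 2*√409 ≈ 40.448)
1/(-46661) + z = 1/(-46661) + 2*√409 = -1/46661 + 2*√409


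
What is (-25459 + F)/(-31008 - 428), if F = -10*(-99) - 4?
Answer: 24473/31436 ≈ 0.77850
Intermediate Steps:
F = 986 (F = 990 - 4 = 986)
(-25459 + F)/(-31008 - 428) = (-25459 + 986)/(-31008 - 428) = -24473/(-31436) = -24473*(-1/31436) = 24473/31436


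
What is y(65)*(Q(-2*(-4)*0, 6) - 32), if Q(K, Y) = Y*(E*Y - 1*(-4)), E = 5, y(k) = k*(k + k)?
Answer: 1453400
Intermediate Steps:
y(k) = 2*k² (y(k) = k*(2*k) = 2*k²)
Q(K, Y) = Y*(4 + 5*Y) (Q(K, Y) = Y*(5*Y - 1*(-4)) = Y*(5*Y + 4) = Y*(4 + 5*Y))
y(65)*(Q(-2*(-4)*0, 6) - 32) = (2*65²)*(6*(4 + 5*6) - 32) = (2*4225)*(6*(4 + 30) - 32) = 8450*(6*34 - 32) = 8450*(204 - 32) = 8450*172 = 1453400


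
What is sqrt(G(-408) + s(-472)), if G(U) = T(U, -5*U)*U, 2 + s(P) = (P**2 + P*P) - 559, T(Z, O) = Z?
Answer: 7*sqrt(12479) ≈ 781.97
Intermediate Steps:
s(P) = -561 + 2*P**2 (s(P) = -2 + ((P**2 + P*P) - 559) = -2 + ((P**2 + P**2) - 559) = -2 + (2*P**2 - 559) = -2 + (-559 + 2*P**2) = -561 + 2*P**2)
G(U) = U**2 (G(U) = U*U = U**2)
sqrt(G(-408) + s(-472)) = sqrt((-408)**2 + (-561 + 2*(-472)**2)) = sqrt(166464 + (-561 + 2*222784)) = sqrt(166464 + (-561 + 445568)) = sqrt(166464 + 445007) = sqrt(611471) = 7*sqrt(12479)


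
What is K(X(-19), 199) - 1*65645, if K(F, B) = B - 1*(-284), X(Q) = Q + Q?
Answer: -65162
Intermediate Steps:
X(Q) = 2*Q
K(F, B) = 284 + B (K(F, B) = B + 284 = 284 + B)
K(X(-19), 199) - 1*65645 = (284 + 199) - 1*65645 = 483 - 65645 = -65162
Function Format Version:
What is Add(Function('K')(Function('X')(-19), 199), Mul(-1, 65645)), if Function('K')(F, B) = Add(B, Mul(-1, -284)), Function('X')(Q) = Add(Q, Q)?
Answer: -65162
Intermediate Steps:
Function('X')(Q) = Mul(2, Q)
Function('K')(F, B) = Add(284, B) (Function('K')(F, B) = Add(B, 284) = Add(284, B))
Add(Function('K')(Function('X')(-19), 199), Mul(-1, 65645)) = Add(Add(284, 199), Mul(-1, 65645)) = Add(483, -65645) = -65162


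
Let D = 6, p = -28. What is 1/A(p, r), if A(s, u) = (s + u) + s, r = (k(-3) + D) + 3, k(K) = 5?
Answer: -1/42 ≈ -0.023810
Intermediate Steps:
r = 14 (r = (5 + 6) + 3 = 11 + 3 = 14)
A(s, u) = u + 2*s
1/A(p, r) = 1/(14 + 2*(-28)) = 1/(14 - 56) = 1/(-42) = -1/42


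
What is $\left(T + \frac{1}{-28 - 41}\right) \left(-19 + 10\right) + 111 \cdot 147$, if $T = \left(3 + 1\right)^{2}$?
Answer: $\frac{371982}{23} \approx 16173.0$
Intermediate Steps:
$T = 16$ ($T = 4^{2} = 16$)
$\left(T + \frac{1}{-28 - 41}\right) \left(-19 + 10\right) + 111 \cdot 147 = \left(16 + \frac{1}{-28 - 41}\right) \left(-19 + 10\right) + 111 \cdot 147 = \left(16 + \frac{1}{-69}\right) \left(-9\right) + 16317 = \left(16 - \frac{1}{69}\right) \left(-9\right) + 16317 = \frac{1103}{69} \left(-9\right) + 16317 = - \frac{3309}{23} + 16317 = \frac{371982}{23}$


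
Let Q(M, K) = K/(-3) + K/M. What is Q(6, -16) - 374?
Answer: -1114/3 ≈ -371.33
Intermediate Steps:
Q(M, K) = -K/3 + K/M (Q(M, K) = K*(-⅓) + K/M = -K/3 + K/M)
Q(6, -16) - 374 = (-⅓*(-16) - 16/6) - 374 = (16/3 - 16*⅙) - 374 = (16/3 - 8/3) - 374 = 8/3 - 374 = -1114/3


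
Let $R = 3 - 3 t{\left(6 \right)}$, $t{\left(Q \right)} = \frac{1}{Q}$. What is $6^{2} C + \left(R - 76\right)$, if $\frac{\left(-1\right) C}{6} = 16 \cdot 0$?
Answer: $- \frac{147}{2} \approx -73.5$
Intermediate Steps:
$R = \frac{5}{2}$ ($R = 3 - \frac{3}{6} = 3 - \frac{1}{2} = \frac{5}{2} \approx 2.5$)
$C = 0$ ($C = - 6 \cdot 16 \cdot 0 = \left(-6\right) 0 = 0$)
$6^{2} C + \left(R - 76\right) = 6^{2} \cdot 0 + \left(\frac{5}{2} - 76\right) = 36 \cdot 0 + \left(\frac{5}{2} - 76\right) = 0 - \frac{147}{2} = - \frac{147}{2}$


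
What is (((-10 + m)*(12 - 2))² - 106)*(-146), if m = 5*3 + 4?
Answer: -1167124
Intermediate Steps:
m = 19 (m = 15 + 4 = 19)
(((-10 + m)*(12 - 2))² - 106)*(-146) = (((-10 + 19)*(12 - 2))² - 106)*(-146) = ((9*10)² - 106)*(-146) = (90² - 106)*(-146) = (8100 - 106)*(-146) = 7994*(-146) = -1167124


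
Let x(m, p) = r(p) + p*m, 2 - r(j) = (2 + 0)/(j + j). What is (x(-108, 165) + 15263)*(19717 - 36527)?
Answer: 1417338512/33 ≈ 4.2950e+7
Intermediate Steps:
r(j) = 2 - 1/j (r(j) = 2 - (2 + 0)/(j + j) = 2 - 2/(2*j) = 2 - 2*1/(2*j) = 2 - 1/j)
x(m, p) = 2 - 1/p + m*p (x(m, p) = (2 - 1/p) + p*m = (2 - 1/p) + m*p = 2 - 1/p + m*p)
(x(-108, 165) + 15263)*(19717 - 36527) = ((2 - 1/165 - 108*165) + 15263)*(19717 - 36527) = ((2 - 1*1/165 - 17820) + 15263)*(-16810) = ((2 - 1/165 - 17820) + 15263)*(-16810) = (-2939971/165 + 15263)*(-16810) = -421576/165*(-16810) = 1417338512/33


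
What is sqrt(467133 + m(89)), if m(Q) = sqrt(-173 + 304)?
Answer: sqrt(467133 + sqrt(131)) ≈ 683.48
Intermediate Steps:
m(Q) = sqrt(131)
sqrt(467133 + m(89)) = sqrt(467133 + sqrt(131))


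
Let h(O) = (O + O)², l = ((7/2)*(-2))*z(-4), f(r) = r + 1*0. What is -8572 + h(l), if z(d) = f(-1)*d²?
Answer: 41604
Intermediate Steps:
f(r) = r (f(r) = r + 0 = r)
z(d) = -d²
l = 112 (l = ((7/2)*(-2))*(-1*(-4)²) = ((7*(½))*(-2))*(-1*16) = ((7/2)*(-2))*(-16) = -7*(-16) = 112)
h(O) = 4*O² (h(O) = (2*O)² = 4*O²)
-8572 + h(l) = -8572 + 4*112² = -8572 + 4*12544 = -8572 + 50176 = 41604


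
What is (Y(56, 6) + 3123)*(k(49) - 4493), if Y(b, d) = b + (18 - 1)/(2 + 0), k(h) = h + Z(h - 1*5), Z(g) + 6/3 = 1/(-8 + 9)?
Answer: -28336875/2 ≈ -1.4168e+7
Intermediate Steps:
Z(g) = -1 (Z(g) = -2 + 1/(-8 + 9) = -2 + 1/1 = -2 + 1 = -1)
k(h) = -1 + h (k(h) = h - 1 = -1 + h)
Y(b, d) = 17/2 + b (Y(b, d) = b + 17/2 = 17/2 + b)
(Y(56, 6) + 3123)*(k(49) - 4493) = ((17/2 + 56) + 3123)*((-1 + 49) - 4493) = (129/2 + 3123)*(48 - 4493) = (6375/2)*(-4445) = -28336875/2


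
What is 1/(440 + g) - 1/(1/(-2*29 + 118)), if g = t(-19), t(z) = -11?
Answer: -25739/429 ≈ -59.998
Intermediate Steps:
g = -11
1/(440 + g) - 1/(1/(-2*29 + 118)) = 1/(440 - 11) - 1/(1/(-2*29 + 118)) = 1/429 - 1/(1/(-58 + 118)) = 1/429 - 1/(1/60) = 1/429 - 1/1/60 = 1/429 - 1*60 = 1/429 - 60 = -25739/429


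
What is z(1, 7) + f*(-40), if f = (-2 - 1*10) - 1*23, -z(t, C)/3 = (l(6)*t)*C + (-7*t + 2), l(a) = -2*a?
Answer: 1667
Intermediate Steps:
z(t, C) = -6 + 21*t + 36*C*t (z(t, C) = -3*(((-2*6)*t)*C + (-7*t + 2)) = -3*((-12*t)*C + (2 - 7*t)) = -3*(-12*C*t + (2 - 7*t)) = -3*(2 - 7*t - 12*C*t) = -6 + 21*t + 36*C*t)
f = -35 (f = (-2 - 10) - 23 = -12 - 23 = -35)
z(1, 7) + f*(-40) = (-6 + 21*1 + 36*7*1) - 35*(-40) = (-6 + 21 + 252) + 1400 = 267 + 1400 = 1667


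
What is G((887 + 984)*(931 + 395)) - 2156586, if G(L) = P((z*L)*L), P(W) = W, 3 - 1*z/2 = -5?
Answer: 98481486722070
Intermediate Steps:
z = 16 (z = 6 - 2*(-5) = 6 + 10 = 16)
G(L) = 16*L**2 (G(L) = (16*L)*L = 16*L**2)
G((887 + 984)*(931 + 395)) - 2156586 = 16*((887 + 984)*(931 + 395))**2 - 2156586 = 16*(1871*1326)**2 - 2156586 = 16*2480946**2 - 2156586 = 16*6155093054916 - 2156586 = 98481488878656 - 2156586 = 98481486722070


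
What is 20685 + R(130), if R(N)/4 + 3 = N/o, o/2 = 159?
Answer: 3287267/159 ≈ 20675.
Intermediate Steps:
o = 318 (o = 2*159 = 318)
R(N) = -12 + 2*N/159 (R(N) = -12 + 4*(N/318) = -12 + 2*N/159)
20685 + R(130) = 20685 + (-12 + (2/159)*130) = 20685 + (-12 + 260/159) = 20685 - 1648/159 = 3287267/159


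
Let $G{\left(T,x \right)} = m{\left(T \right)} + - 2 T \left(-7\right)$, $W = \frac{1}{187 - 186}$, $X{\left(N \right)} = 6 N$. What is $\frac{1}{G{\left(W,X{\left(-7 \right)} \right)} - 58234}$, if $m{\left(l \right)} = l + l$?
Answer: $- \frac{1}{58218} \approx -1.7177 \cdot 10^{-5}$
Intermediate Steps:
$m{\left(l \right)} = 2 l$
$W = 1$ ($W = 1^{-1} = 1$)
$G{\left(T,x \right)} = 16 T$ ($G{\left(T,x \right)} = 2 T + - 2 T \left(-7\right) = 2 T + 14 T = 16 T$)
$\frac{1}{G{\left(W,X{\left(-7 \right)} \right)} - 58234} = \frac{1}{16 \cdot 1 - 58234} = \frac{1}{16 - 58234} = \frac{1}{-58218} = - \frac{1}{58218}$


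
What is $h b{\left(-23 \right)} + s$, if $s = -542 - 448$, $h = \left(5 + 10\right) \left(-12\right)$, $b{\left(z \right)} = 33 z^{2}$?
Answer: $-3143250$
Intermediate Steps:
$h = -180$ ($h = 15 \left(-12\right) = -180$)
$s = -990$ ($s = -542 - 448 = -990$)
$h b{\left(-23 \right)} + s = - 180 \cdot 33 \left(-23\right)^{2} - 990 = - 180 \cdot 33 \cdot 529 - 990 = \left(-180\right) 17457 - 990 = -3142260 - 990 = -3143250$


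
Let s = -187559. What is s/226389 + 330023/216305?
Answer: 34143627452/48969072645 ≈ 0.69725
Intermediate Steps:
s/226389 + 330023/216305 = -187559/226389 + 330023/216305 = 34143627452/48969072645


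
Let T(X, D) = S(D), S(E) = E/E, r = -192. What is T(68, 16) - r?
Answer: 193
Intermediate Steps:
S(E) = 1
T(X, D) = 1
T(68, 16) - r = 1 - 1*(-192) = 1 + 192 = 193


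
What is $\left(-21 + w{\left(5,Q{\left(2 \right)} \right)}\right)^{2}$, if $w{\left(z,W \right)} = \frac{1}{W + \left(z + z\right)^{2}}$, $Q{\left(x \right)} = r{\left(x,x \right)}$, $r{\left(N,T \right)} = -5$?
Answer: $\frac{3976036}{9025} \approx 440.56$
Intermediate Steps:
$Q{\left(x \right)} = -5$
$w{\left(z,W \right)} = \frac{1}{W + 4 z^{2}}$ ($w{\left(z,W \right)} = \frac{1}{W + \left(2 z\right)^{2}} = \frac{1}{W + 4 z^{2}}$)
$\left(-21 + w{\left(5,Q{\left(2 \right)} \right)}\right)^{2} = \left(-21 + \frac{1}{-5 + 4 \cdot 5^{2}}\right)^{2} = \left(-21 + \frac{1}{-5 + 4 \cdot 25}\right)^{2} = \left(-21 + \frac{1}{-5 + 100}\right)^{2} = \left(-21 + \frac{1}{95}\right)^{2} = \left(- \frac{1994}{95}\right)^{2} = \frac{3976036}{9025}$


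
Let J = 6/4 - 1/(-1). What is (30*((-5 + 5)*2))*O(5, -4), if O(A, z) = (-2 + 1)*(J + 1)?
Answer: 0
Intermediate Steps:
J = 5/2 (J = 6*(¼) - 1*(-1) = 3/2 + 1 = 5/2 ≈ 2.5000)
O(A, z) = -7/2 (O(A, z) = (-2 + 1)*(5/2 + 1) = -1*7/2 = -7/2)
(30*((-5 + 5)*2))*O(5, -4) = (30*((-5 + 5)*2))*(-7/2) = (30*(0*2))*(-7/2) = (30*0)*(-7/2) = 0*(-7/2) = 0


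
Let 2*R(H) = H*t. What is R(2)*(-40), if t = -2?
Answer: 80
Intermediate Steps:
R(H) = -H (R(H) = (H*(-2))/2 = (-2*H)/2 = -H)
R(2)*(-40) = -1*2*(-40) = -2*(-40) = 80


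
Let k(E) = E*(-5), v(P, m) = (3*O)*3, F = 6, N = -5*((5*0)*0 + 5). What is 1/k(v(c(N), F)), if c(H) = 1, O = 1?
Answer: -1/45 ≈ -0.022222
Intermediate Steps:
N = -25 (N = -5*(0*0 + 5) = -5*(0 + 5) = -5*5 = -25)
v(P, m) = 9 (v(P, m) = (3*1)*3 = 3*3 = 9)
k(E) = -5*E
1/k(v(c(N), F)) = 1/(-5*9) = 1/(-45) = -1/45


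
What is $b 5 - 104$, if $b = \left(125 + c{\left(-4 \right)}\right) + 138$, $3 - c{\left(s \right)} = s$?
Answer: $1246$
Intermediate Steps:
$c{\left(s \right)} = 3 - s$
$b = 270$ ($b = \left(125 + \left(3 - -4\right)\right) + 138 = \left(125 + \left(3 + 4\right)\right) + 138 = \left(125 + 7\right) + 138 = 132 + 138 = 270$)
$b 5 - 104 = 270 \cdot 5 - 104 = 1350 - 104 = 1246$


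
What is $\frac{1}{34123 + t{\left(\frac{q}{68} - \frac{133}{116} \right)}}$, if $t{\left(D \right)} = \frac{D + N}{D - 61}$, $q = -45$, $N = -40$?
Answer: $\frac{2949}{100630690} \approx 2.9305 \cdot 10^{-5}$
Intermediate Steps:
$t{\left(D \right)} = \frac{-40 + D}{-61 + D}$ ($t{\left(D \right)} = \frac{D - 40}{D - 61} = \frac{-40 + D}{-61 + D}$)
$\frac{1}{34123 + t{\left(\frac{q}{68} - \frac{133}{116} \right)}} = \frac{1}{34123 + \frac{-40 - \left(\frac{45}{68} + \frac{133}{116}\right)}{-61 - \left(\frac{45}{68} + \frac{133}{116}\right)}} = \frac{1}{34123 + \frac{-40 - \frac{1783}{986}}{-61 - \frac{1783}{986}}} = \frac{1}{34123 + \frac{1}{- \frac{61929}{986}} \left(- \frac{41223}{986}\right)} = \frac{1}{34123 - - \frac{1963}{2949}} = \frac{1}{34123 + \frac{1963}{2949}} = \frac{1}{\frac{100630690}{2949}} = \frac{2949}{100630690}$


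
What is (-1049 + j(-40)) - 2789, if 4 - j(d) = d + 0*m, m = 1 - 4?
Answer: -3794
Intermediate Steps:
m = -3
j(d) = 4 - d (j(d) = 4 - (d + 0*(-3)) = 4 - (d + 0) = 4 - d)
(-1049 + j(-40)) - 2789 = (-1049 + (4 - 1*(-40))) - 2789 = (-1049 + (4 + 40)) - 2789 = (-1049 + 44) - 2789 = -1005 - 2789 = -3794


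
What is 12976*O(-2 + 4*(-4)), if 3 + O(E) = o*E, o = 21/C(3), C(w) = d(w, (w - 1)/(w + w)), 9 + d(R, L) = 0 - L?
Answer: 486600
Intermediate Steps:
d(R, L) = -9 - L (d(R, L) = -9 + (0 - L) = -9 - L)
C(w) = -9 - (-1 + w)/(2*w) (C(w) = -9 - (w - 1)/(w + w) = -9 - (-1 + w)/(2*w))
o = -9/4 (o = 21/(((½)*(1 - 19*3)/3)) = 21/(((½)*(⅓)*(1 - 57))) = 21/(((½)*(⅓)*(-56))) = 21/(-28/3) = 21*(-3/28) = -9/4 ≈ -2.2500)
O(E) = -3 - 9*E/4
12976*O(-2 + 4*(-4)) = 12976*(-3 - 9*(-2 + 4*(-4))/4) = 12976*(-3 - 9*(-2 - 16)/4) = 12976*(-3 - 9/4*(-18)) = 12976*(-3 + 81/2) = 12976*(75/2) = 486600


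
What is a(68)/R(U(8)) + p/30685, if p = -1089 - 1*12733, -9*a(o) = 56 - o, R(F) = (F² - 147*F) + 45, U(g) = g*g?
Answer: -218524162/484853685 ≈ -0.45070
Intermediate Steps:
U(g) = g²
R(F) = 45 + F² - 147*F
a(o) = -56/9 + o/9 (a(o) = -(56 - o)/9 = -56/9 + o/9)
p = -13822 (p = -1089 - 12733 = -13822)
a(68)/R(U(8)) + p/30685 = (-56/9 + (⅑)*68)/(45 + (8²)² - 147*8²) - 13822/30685 = (-56/9 + 68/9)/(45 + 64² - 147*64) - 13822*1/30685 = 4/(3*(45 + 4096 - 9408)) - 13822/30685 = (4/3)/(-5267) - 13822/30685 = (4/3)*(-1/5267) - 13822/30685 = -4/15801 - 13822/30685 = -218524162/484853685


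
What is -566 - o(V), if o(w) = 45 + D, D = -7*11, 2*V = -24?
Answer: -534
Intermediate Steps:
V = -12 (V = (1/2)*(-24) = -12)
D = -77
o(w) = -32 (o(w) = 45 - 77 = -32)
-566 - o(V) = -566 - 1*(-32) = -566 + 32 = -534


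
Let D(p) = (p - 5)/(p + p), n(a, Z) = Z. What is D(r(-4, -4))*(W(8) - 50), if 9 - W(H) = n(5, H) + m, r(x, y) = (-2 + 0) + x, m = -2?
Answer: -517/12 ≈ -43.083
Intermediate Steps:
r(x, y) = -2 + x
D(p) = (-5 + p)/(2*p) (D(p) = (-5 + p)/((2*p)) = (-5 + p)*(1/(2*p)) = (-5 + p)/(2*p))
W(H) = 11 - H (W(H) = 9 - (H - 2) = 9 - (-2 + H) = 9 + (2 - H) = 11 - H)
D(r(-4, -4))*(W(8) - 50) = ((-5 + (-2 - 4))/(2*(-2 - 4)))*((11 - 1*8) - 50) = ((½)*(-5 - 6)/(-6))*((11 - 8) - 50) = ((½)*(-⅙)*(-11))*(3 - 50) = (11/12)*(-47) = -517/12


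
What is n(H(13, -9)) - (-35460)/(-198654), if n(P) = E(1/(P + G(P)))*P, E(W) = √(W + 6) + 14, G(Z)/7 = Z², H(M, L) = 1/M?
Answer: 386696/430417 + 17*√5/130 ≈ 1.1908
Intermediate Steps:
G(Z) = 7*Z²
E(W) = 14 + √(6 + W) (E(W) = √(6 + W) + 14 = 14 + √(6 + W))
n(P) = P*(14 + √(6 + 1/(P + 7*P²))) (n(P) = (14 + √(6 + 1/(P + 7*P²)))*P = P*(14 + √(6 + 1/(P + 7*P²))))
n(H(13, -9)) - (-35460)/(-198654) = (14 + √((1 + 6/13 + 42*(1/13)²)/((1/13)*(1 + 7/13))))/13 - (-35460)/(-198654) = (14 + √((1 + 6*(1/13) + 42*(1/13)²)/((1/13)*(1 + 7*(1/13)))))/13 - (-35460)*(-1)/198654 = (14 + √(13*(1 + 6/13 + 42*(1/169))/(1 + 7/13)))/13 - 1*5910/33109 = (14 + √(13*(1 + 6/13 + 42/169)/(20/13)))/13 - 5910/33109 = (14 + √(13*(13/20)*(289/169)))/13 - 5910/33109 = (14 + √(289/20))/13 - 5910/33109 = (14 + 17*√5/10)/13 - 5910/33109 = (14/13 + 17*√5/130) - 5910/33109 = 386696/430417 + 17*√5/130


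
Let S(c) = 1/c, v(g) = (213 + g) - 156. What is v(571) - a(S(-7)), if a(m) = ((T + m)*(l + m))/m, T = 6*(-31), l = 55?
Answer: -495956/7 ≈ -70851.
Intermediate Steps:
v(g) = 57 + g
T = -186
a(m) = (-186 + m)*(55 + m)/m (a(m) = ((-186 + m)*(55 + m))/m = (-186 + m)*(55 + m)/m)
v(571) - a(S(-7)) = (57 + 571) - (-131 + 1/(-7) - 10230/(1/(-7))) = 628 - (-131 - 1/7 - 10230/(-1/7)) = 628 - (-131 - 1/7 - 10230*(-7)) = 628 - (-131 - 1/7 + 71610) = 628 - 1*500352/7 = 628 - 500352/7 = -495956/7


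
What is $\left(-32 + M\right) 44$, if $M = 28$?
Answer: $-176$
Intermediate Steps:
$\left(-32 + M\right) 44 = \left(-32 + 28\right) 44 = \left(-4\right) 44 = -176$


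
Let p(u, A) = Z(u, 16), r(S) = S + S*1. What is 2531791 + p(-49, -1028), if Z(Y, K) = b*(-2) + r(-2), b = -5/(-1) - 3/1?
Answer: 2531783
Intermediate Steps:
b = 2 (b = -5*(-1) - 3*1 = 5 - 3 = 2)
r(S) = 2*S (r(S) = S + S = 2*S)
Z(Y, K) = -8 (Z(Y, K) = 2*(-2) + 2*(-2) = -4 - 4 = -8)
p(u, A) = -8
2531791 + p(-49, -1028) = 2531791 - 8 = 2531783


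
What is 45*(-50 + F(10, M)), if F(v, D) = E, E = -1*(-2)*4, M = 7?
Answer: -1890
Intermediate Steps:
E = 8 (E = 2*4 = 8)
F(v, D) = 8
45*(-50 + F(10, M)) = 45*(-50 + 8) = 45*(-42) = -1890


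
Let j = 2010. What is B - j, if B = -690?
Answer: -2700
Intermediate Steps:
B - j = -690 - 1*2010 = -690 - 2010 = -2700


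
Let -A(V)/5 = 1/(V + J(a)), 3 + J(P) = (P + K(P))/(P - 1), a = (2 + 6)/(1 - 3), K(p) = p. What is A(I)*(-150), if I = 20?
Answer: 1250/31 ≈ 40.323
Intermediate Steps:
a = -4 (a = 8/(-2) = 8*(-1/2) = -4)
J(P) = -3 + 2*P/(-1 + P) (J(P) = -3 + (P + P)/(P - 1) = -3 + (2*P)/(-1 + P) = -3 + 2*P/(-1 + P))
A(V) = -5/(-7/5 + V) (A(V) = -5/(V + (3 - 1*(-4))/(-1 - 4)) = -5/(V + (3 + 4)/(-5)) = -5/(V - 1/5*7) = -5/(V - 7/5) = -5/(-7/5 + V))
A(I)*(-150) = -25/(-7 + 5*20)*(-150) = -25/(-7 + 100)*(-150) = -25/93*(-150) = 1250/31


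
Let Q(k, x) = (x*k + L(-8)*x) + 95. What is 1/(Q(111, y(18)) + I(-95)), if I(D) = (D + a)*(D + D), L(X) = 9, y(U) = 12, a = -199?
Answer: 1/57395 ≈ 1.7423e-5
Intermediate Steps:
I(D) = 2*D*(-199 + D) (I(D) = (D - 199)*(D + D) = (-199 + D)*(2*D) = 2*D*(-199 + D))
Q(k, x) = 95 + 9*x + k*x (Q(k, x) = (x*k + 9*x) + 95 = (k*x + 9*x) + 95 = (9*x + k*x) + 95 = 95 + 9*x + k*x)
1/(Q(111, y(18)) + I(-95)) = 1/((95 + 9*12 + 111*12) + 2*(-95)*(-199 - 95)) = 1/((95 + 108 + 1332) + 2*(-95)*(-294)) = 1/(1535 + 55860) = 1/57395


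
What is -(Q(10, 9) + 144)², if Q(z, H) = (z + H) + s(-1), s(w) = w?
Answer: -26244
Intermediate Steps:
Q(z, H) = -1 + H + z (Q(z, H) = (z + H) - 1 = (H + z) - 1 = -1 + H + z)
-(Q(10, 9) + 144)² = -((-1 + 9 + 10) + 144)² = -(18 + 144)² = -1*162² = -1*26244 = -26244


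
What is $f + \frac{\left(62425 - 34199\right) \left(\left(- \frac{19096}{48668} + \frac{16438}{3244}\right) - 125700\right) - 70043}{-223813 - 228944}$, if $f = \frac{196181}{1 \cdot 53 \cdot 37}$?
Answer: $\frac{69529365350557988995}{8760867851839449} \approx 7936.4$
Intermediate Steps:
$f = \frac{196181}{1961}$ ($f = \frac{196181}{53 \cdot 37} = \frac{196181}{1961} \approx 100.04$)
$f + \frac{\left(62425 - 34199\right) \left(\left(- \frac{19096}{48668} + \frac{16438}{3244}\right) - 125700\right) - 70043}{-223813 - 228944} = \frac{196181}{1961} + \frac{\left(62425 - 34199\right) \left(\left(- \frac{19096}{48668} + \frac{16438}{3244}\right) - 125700\right) - 70043}{-223813 - 228944} = \frac{196181}{1961} + \frac{28226 \left(\left(\left(-19096\right) \frac{1}{48668} + 16438 \cdot \frac{1}{3244}\right) - 125700\right) - 70043}{-452757} = \frac{196181}{1961} + \left(28226 \left(\left(- \frac{4774}{12167} + \frac{8219}{1622}\right) - 125700\right) - 70043\right) \left(- \frac{1}{452757}\right) = \frac{196181}{1961} + \left(28226 \left(\frac{92257145}{19734874} - 125700\right) - 70043\right) \left(- \frac{1}{452757}\right) = \frac{196181}{1961} + \left(28226 \left(- \frac{2480581404655}{19734874}\right) - 70043\right) \left(- \frac{1}{452757}\right) = \frac{196181}{1961} + \left(- \frac{35008445363896015}{9867437} - 70043\right) \left(- \frac{1}{452757}\right) = \frac{196181}{1961} - - \frac{35009136508785806}{4467551173809} = \frac{196181}{1961} + \frac{35009136508785806}{4467551173809} = \frac{69529365350557988995}{8760867851839449}$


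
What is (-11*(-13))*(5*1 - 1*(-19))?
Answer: 3432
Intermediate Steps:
(-11*(-13))*(5*1 - 1*(-19)) = 143*(5 + 19) = 143*24 = 3432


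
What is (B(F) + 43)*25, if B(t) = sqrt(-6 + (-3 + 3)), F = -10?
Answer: 1075 + 25*I*sqrt(6) ≈ 1075.0 + 61.237*I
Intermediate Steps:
B(t) = I*sqrt(6) (B(t) = sqrt(-6 + 0) = sqrt(-6) = I*sqrt(6))
(B(F) + 43)*25 = (I*sqrt(6) + 43)*25 = (43 + I*sqrt(6))*25 = 1075 + 25*I*sqrt(6)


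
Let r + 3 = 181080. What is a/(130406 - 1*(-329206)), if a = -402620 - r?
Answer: -583697/459612 ≈ -1.2700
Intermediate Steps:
r = 181077 (r = -3 + 181080 = 181077)
a = -583697 (a = -402620 - 1*181077 = -402620 - 181077 = -583697)
a/(130406 - 1*(-329206)) = -583697/(130406 - 1*(-329206)) = -583697/(130406 + 329206) = -583697/459612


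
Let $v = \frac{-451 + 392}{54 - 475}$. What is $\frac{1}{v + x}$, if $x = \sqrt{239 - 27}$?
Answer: $- \frac{24839}{37571611} + \frac{354482 \sqrt{53}}{37571611} \approx 0.068026$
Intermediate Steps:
$x = 2 \sqrt{53}$ ($x = \sqrt{239 + \left(-244 + 217\right)} = \sqrt{239 - 27} = \sqrt{212} = 2 \sqrt{53} \approx 14.56$)
$v = \frac{59}{421}$ ($v = - \frac{59}{-421} = \left(-59\right) \left(- \frac{1}{421}\right) = \frac{59}{421} \approx 0.14014$)
$\frac{1}{v + x} = \frac{1}{\frac{59}{421} + 2 \sqrt{53}}$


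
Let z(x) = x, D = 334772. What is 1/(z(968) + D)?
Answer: 1/335740 ≈ 2.9785e-6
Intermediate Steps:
1/(z(968) + D) = 1/(968 + 334772) = 1/335740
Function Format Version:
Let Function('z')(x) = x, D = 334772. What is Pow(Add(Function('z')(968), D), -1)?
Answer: Rational(1, 335740) ≈ 2.9785e-6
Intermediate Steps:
Pow(Add(Function('z')(968), D), -1) = Pow(Add(968, 334772), -1) = Pow(335740, -1) = Rational(1, 335740)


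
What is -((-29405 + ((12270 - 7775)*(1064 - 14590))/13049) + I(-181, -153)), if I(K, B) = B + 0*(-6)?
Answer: 446501712/13049 ≈ 34217.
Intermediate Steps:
I(K, B) = B (I(K, B) = B + 0 = B)
-((-29405 + ((12270 - 7775)*(1064 - 14590))/13049) + I(-181, -153)) = -((-29405 + ((12270 - 7775)*(1064 - 14590))/13049) - 153) = -((-29405 + (4495*(-13526))*(1/13049)) - 153) = -((-29405 - 60799370*1/13049) - 153) = -((-29405 - 60799370/13049) - 153) = -(-444505215/13049 - 153) = -1*(-446501712/13049) = 446501712/13049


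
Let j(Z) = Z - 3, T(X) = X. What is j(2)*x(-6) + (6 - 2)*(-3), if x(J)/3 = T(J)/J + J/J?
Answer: -18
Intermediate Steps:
j(Z) = -3 + Z
x(J) = 6 (x(J) = 3*(J/J + J/J) = 3*(1 + 1) = 3*2 = 6)
j(2)*x(-6) + (6 - 2)*(-3) = (-3 + 2)*6 + (6 - 2)*(-3) = -1*6 + 4*(-3) = -6 - 12 = -18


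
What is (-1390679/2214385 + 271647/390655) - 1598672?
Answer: -55317922271392570/34602422887 ≈ -1.5987e+6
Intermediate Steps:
(-1390679/2214385 + 271647/390655) - 1598672 = 2330213494/34602422887 - 1598672 = -55317922271392570/34602422887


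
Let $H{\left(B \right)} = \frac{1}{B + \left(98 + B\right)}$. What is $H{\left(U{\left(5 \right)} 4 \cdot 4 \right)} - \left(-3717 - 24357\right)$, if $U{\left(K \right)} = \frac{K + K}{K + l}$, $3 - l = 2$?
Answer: $\frac{12745599}{454} \approx 28074.0$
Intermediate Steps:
$l = 1$ ($l = 3 - 2 = 1$)
$U{\left(K \right)} = \frac{2 K}{1 + K}$ ($U{\left(K \right)} = \frac{K + K}{K + 1} = \frac{2 K}{1 + K}$)
$H{\left(B \right)} = \frac{1}{98 + 2 B}$
$H{\left(U{\left(5 \right)} 4 \cdot 4 \right)} - \left(-3717 - 24357\right) = \frac{1}{2 \left(49 + 2 \cdot 5 \frac{1}{1 + 5} \cdot 4 \cdot 4\right)} - \left(-3717 - 24357\right) = \frac{1}{2 \left(49 + 2 \cdot 5 \cdot \frac{1}{6} \cdot 4 \cdot 4\right)} - \left(-3717 - 24357\right) = \frac{1}{2 \left(49 + 2 \cdot 5 \cdot \frac{1}{6} \cdot 4 \cdot 4\right)} - -28074 = \frac{1}{2 \left(49 + \frac{5}{3} \cdot 4 \cdot 4\right)} + 28074 = \frac{1}{2 \left(49 + \frac{20}{3} \cdot 4\right)} + 28074 = \frac{1}{2 \left(49 + \frac{80}{3}\right)} + 28074 = \frac{1}{2 \cdot \frac{227}{3}} + 28074 = \frac{1}{2} \cdot \frac{3}{227} + 28074 = \frac{3}{454} + 28074 = \frac{12745599}{454}$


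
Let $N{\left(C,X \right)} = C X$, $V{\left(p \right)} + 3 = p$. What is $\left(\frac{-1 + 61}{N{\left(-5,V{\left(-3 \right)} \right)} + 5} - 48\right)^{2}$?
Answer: $\frac{104976}{49} \approx 2142.4$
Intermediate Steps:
$V{\left(p \right)} = -3 + p$
$\left(\frac{-1 + 61}{N{\left(-5,V{\left(-3 \right)} \right)} + 5} - 48\right)^{2} = \left(\frac{-1 + 61}{- 5 \left(-3 - 3\right) + 5} - 48\right)^{2} = \left(\frac{60}{\left(-5\right) \left(-6\right) + 5} - 48\right)^{2} = \left(\frac{60}{30 + 5} - 48\right)^{2} = \left(\frac{60}{35} - 48\right)^{2} = \left(60 \cdot \frac{1}{35} - 48\right)^{2} = \left(\frac{12}{7} - 48\right)^{2} = \left(- \frac{324}{7}\right)^{2} = \frac{104976}{49}$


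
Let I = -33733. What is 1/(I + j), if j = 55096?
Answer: 1/21363 ≈ 4.6810e-5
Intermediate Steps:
1/(I + j) = 1/(-33733 + 55096) = 1/21363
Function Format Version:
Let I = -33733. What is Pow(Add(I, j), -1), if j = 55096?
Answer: Rational(1, 21363) ≈ 4.6810e-5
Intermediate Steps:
Pow(Add(I, j), -1) = Pow(Add(-33733, 55096), -1) = Pow(21363, -1) = Rational(1, 21363)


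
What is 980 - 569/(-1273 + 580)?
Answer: 679709/693 ≈ 980.82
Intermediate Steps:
980 - 569/(-1273 + 580) = 980 - 569/(-693) = 980 - 569*(-1/693) = 980 + 569/693 = 679709/693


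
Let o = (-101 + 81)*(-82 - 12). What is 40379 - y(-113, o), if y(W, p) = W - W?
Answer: 40379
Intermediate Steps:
o = 1880 (o = -20*(-94) = 1880)
y(W, p) = 0
40379 - y(-113, o) = 40379 - 1*0 = 40379 + 0 = 40379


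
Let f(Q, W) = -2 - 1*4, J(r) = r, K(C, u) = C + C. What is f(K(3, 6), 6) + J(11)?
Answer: 5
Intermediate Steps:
K(C, u) = 2*C
f(Q, W) = -6 (f(Q, W) = -2 - 4 = -6)
f(K(3, 6), 6) + J(11) = -6 + 11 = 5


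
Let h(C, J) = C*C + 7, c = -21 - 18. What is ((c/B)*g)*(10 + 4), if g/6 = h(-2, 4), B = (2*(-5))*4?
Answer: 9009/10 ≈ 900.90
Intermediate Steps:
B = -40 (B = -10*4 = -40)
c = -39
h(C, J) = 7 + C² (h(C, J) = C² + 7 = 7 + C²)
g = 66 (g = 6*(7 + (-2)²) = 6*(7 + 4) = 6*11 = 66)
((c/B)*g)*(10 + 4) = (-39/(-40)*66)*(10 + 4) = (-39*(-1/40)*66)*14 = ((39/40)*66)*14 = (1287/20)*14 = 9009/10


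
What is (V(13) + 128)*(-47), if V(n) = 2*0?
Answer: -6016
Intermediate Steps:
V(n) = 0
(V(13) + 128)*(-47) = (0 + 128)*(-47) = 128*(-47) = -6016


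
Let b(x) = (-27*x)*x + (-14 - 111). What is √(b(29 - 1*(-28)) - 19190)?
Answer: I*√107038 ≈ 327.17*I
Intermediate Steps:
b(x) = -125 - 27*x² (b(x) = -27*x² - 125 = -125 - 27*x²)
√(b(29 - 1*(-28)) - 19190) = √((-125 - 27*(29 - 1*(-28))²) - 19190) = √((-125 - 27*(29 + 28)²) - 19190) = √((-125 - 27*57²) - 19190) = √((-125 - 27*3249) - 19190) = √((-125 - 87723) - 19190) = √(-87848 - 19190) = √(-107038) = I*√107038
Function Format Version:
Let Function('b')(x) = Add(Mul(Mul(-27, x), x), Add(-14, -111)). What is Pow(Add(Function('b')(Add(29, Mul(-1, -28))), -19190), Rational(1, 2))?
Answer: Mul(I, Pow(107038, Rational(1, 2))) ≈ Mul(327.17, I)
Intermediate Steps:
Function('b')(x) = Add(-125, Mul(-27, Pow(x, 2))) (Function('b')(x) = Add(Mul(-27, Pow(x, 2)), -125) = Add(-125, Mul(-27, Pow(x, 2))))
Pow(Add(Function('b')(Add(29, Mul(-1, -28))), -19190), Rational(1, 2)) = Pow(Add(Add(-125, Mul(-27, Pow(Add(29, Mul(-1, -28)), 2))), -19190), Rational(1, 2)) = Pow(Add(Add(-125, Mul(-27, Pow(Add(29, 28), 2))), -19190), Rational(1, 2)) = Pow(Add(Add(-125, Mul(-27, Pow(57, 2))), -19190), Rational(1, 2)) = Pow(Add(Add(-125, Mul(-27, 3249)), -19190), Rational(1, 2)) = Pow(Add(Add(-125, -87723), -19190), Rational(1, 2)) = Pow(Add(-87848, -19190), Rational(1, 2)) = Pow(-107038, Rational(1, 2)) = Mul(I, Pow(107038, Rational(1, 2)))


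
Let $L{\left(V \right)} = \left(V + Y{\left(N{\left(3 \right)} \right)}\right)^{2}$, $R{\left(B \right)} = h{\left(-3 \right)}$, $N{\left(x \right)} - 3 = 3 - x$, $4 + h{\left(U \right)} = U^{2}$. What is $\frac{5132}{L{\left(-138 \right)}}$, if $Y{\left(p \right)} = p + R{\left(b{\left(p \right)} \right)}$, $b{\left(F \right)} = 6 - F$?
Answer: $\frac{1283}{4225} \approx 0.30367$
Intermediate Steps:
$h{\left(U \right)} = -4 + U^{2}$
$N{\left(x \right)} = 6 - x$ ($N{\left(x \right)} = 3 - \left(-3 + x\right) = 6 - x$)
$R{\left(B \right)} = 5$ ($R{\left(B \right)} = -4 + \left(-3\right)^{2} = -4 + 9 = 5$)
$Y{\left(p \right)} = 5 + p$ ($Y{\left(p \right)} = p + 5 = 5 + p$)
$L{\left(V \right)} = \left(8 + V\right)^{2}$ ($L{\left(V \right)} = \left(V + \left(5 + \left(6 - 3\right)\right)\right)^{2} = \left(V + \left(5 + 3\right)\right)^{2} = \left(V + 8\right)^{2} = \left(8 + V\right)^{2}$)
$\frac{5132}{L{\left(-138 \right)}} = \frac{5132}{\left(8 - 138\right)^{2}} = \frac{5132}{\left(-130\right)^{2}} = \frac{5132}{16900} = 5132 \cdot \frac{1}{16900} = \frac{1283}{4225}$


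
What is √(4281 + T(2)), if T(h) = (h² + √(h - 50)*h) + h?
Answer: √(4287 + 8*I*√3) ≈ 65.475 + 0.106*I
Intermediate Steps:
T(h) = h + h² + h*√(-50 + h) (T(h) = (h² + √(-50 + h)*h) + h = (h² + h*√(-50 + h)) + h = h + h² + h*√(-50 + h))
√(4281 + T(2)) = √(4281 + 2*(1 + 2 + √(-50 + 2))) = √(4281 + 2*(1 + 2 + √(-48))) = √(4281 + 2*(1 + 2 + 4*I*√3)) = √(4281 + 2*(3 + 4*I*√3)) = √(4281 + (6 + 8*I*√3)) = √(4287 + 8*I*√3)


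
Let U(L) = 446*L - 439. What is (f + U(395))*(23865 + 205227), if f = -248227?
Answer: -16608253632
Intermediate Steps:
U(L) = -439 + 446*L
(f + U(395))*(23865 + 205227) = (-248227 + (-439 + 446*395))*(23865 + 205227) = (-248227 + (-439 + 176170))*229092 = (-248227 + 175731)*229092 = -72496*229092 = -16608253632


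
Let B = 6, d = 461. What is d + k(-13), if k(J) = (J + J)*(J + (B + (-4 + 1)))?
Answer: 721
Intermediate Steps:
k(J) = 2*J*(3 + J) (k(J) = (J + J)*(J + (6 + (-4 + 1))) = (2*J)*(J + (6 - 3)) = (2*J)*(J + 3) = (2*J)*(3 + J) = 2*J*(3 + J))
d + k(-13) = 461 + 2*(-13)*(3 - 13) = 461 + 2*(-13)*(-10) = 461 + 260 = 721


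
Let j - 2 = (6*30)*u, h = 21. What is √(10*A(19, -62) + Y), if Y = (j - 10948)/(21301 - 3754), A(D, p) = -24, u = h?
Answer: I*√74021071962/17547 ≈ 15.505*I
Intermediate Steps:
u = 21
j = 3782 (j = 2 + (6*30)*21 = 2 + 180*21 = 2 + 3780 = 3782)
Y = -7166/17547 (Y = (3782 - 10948)/(21301 - 3754) = -7166/17547 ≈ -0.40839)
√(10*A(19, -62) + Y) = √(10*(-24) - 7166/17547) = √(-240 - 7166/17547) = √(-4218446/17547) = I*√74021071962/17547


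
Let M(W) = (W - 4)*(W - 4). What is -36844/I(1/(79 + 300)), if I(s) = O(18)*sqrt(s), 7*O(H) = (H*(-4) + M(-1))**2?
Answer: -257908*sqrt(379)/2209 ≈ -2272.9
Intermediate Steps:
M(W) = (-4 + W)**2 (M(W) = (-4 + W)*(-4 + W) = (-4 + W)**2)
O(H) = (25 - 4*H)**2/7 (O(H) = (H*(-4) + (-4 - 1)**2)**2/7 = (-4*H + (-5)**2)**2/7 = (-4*H + 25)**2/7 = (25 - 4*H)**2/7)
I(s) = 2209*sqrt(s)/7 (I(s) = ((-25 + 4*18)**2/7)*sqrt(s) = ((-25 + 72)**2/7)*sqrt(s) = ((1/7)*47**2)*sqrt(s) = ((1/7)*2209)*sqrt(s) = 2209*sqrt(s)/7)
-36844/I(1/(79 + 300)) = -36844*7*sqrt(79 + 300)/2209 = -36844*7*sqrt(379)/2209 = -257908*sqrt(379)/2209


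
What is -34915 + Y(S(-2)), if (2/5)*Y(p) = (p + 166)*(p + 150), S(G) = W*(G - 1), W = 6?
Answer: 13925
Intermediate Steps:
S(G) = -6 + 6*G (S(G) = 6*(G - 1) = 6*(-1 + G) = -6 + 6*G)
Y(p) = 5*(150 + p)*(166 + p)/2 (Y(p) = 5*((p + 166)*(p + 150))/2 = 5*((166 + p)*(150 + p))/2 = 5*((150 + p)*(166 + p))/2 = 5*(150 + p)*(166 + p)/2)
-34915 + Y(S(-2)) = -34915 + (62250 + 790*(-6 + 6*(-2)) + 5*(-6 + 6*(-2))²/2) = -34915 + (62250 + 790*(-6 - 12) + 5*(-6 - 12)²/2) = -34915 + (62250 + 790*(-18) + (5/2)*(-18)²) = -34915 + (62250 - 14220 + (5/2)*324) = -34915 + (62250 - 14220 + 810) = -34915 + 48840 = 13925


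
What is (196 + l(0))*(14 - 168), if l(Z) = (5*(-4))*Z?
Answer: -30184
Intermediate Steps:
l(Z) = -20*Z
(196 + l(0))*(14 - 168) = (196 - 20*0)*(14 - 168) = (196 + 0)*(-154) = 196*(-154) = -30184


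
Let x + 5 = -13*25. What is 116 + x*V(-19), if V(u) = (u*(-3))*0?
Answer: 116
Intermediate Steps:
x = -330 (x = -5 - 13*25 = -5 - 325 = -330)
V(u) = 0 (V(u) = -3*u*0 = 0)
116 + x*V(-19) = 116 - 330*0 = 116 + 0 = 116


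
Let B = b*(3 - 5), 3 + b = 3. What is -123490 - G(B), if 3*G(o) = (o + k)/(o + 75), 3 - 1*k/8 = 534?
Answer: -3086778/25 ≈ -1.2347e+5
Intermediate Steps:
b = 0 (b = -3 + 3 = 0)
k = -4248 (k = 24 - 8*534 = 24 - 4272 = -4248)
B = 0 (B = 0*(3 - 5) = 0*(-2) = 0)
G(o) = (-4248 + o)/(3*(75 + o)) (G(o) = ((o - 4248)/(o + 75))/3 = ((-4248 + o)/(75 + o))/3 = (-4248 + o)/(3*(75 + o)))
-123490 - G(B) = -123490 - (-4248 + 0)/(3*(75 + 0)) = -123490 - (-4248)/(3*75) = -123490 - 1*(-472/25) = -123490 + 472/25 = -3086778/25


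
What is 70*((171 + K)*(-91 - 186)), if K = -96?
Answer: -1454250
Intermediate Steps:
70*((171 + K)*(-91 - 186)) = 70*((171 - 96)*(-91 - 186)) = 70*(75*(-277)) = 70*(-20775) = -1454250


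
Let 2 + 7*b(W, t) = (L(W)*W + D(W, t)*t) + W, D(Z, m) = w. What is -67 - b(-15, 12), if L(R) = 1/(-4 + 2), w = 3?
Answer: -991/14 ≈ -70.786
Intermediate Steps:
L(R) = -1/2 (L(R) = 1/(-2) = -1/2)
D(Z, m) = 3
b(W, t) = -2/7 + W/14 + 3*t/7 (b(W, t) = -2/7 + ((-W/2 + 3*t) + W)/7 = -2/7 + ((3*t - W/2) + W)/7 = -2/7 + (W/2 + 3*t)/7 = -2/7 + (W/14 + 3*t/7) = -2/7 + W/14 + 3*t/7)
-67 - b(-15, 12) = -67 - (-2/7 + (1/14)*(-15) + (3/7)*12) = -67 - (-2/7 - 15/14 + 36/7) = -67 - 1*53/14 = -67 - 53/14 = -991/14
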